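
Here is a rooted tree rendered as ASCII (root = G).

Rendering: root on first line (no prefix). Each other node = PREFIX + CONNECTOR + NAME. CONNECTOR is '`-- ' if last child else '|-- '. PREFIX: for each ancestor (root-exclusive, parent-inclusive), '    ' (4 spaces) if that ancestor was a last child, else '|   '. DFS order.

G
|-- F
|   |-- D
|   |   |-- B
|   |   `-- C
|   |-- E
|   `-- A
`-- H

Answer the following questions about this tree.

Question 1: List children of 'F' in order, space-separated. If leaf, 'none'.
Answer: D E A

Derivation:
Node F's children (from adjacency): D, E, A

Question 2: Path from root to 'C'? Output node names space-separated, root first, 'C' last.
Answer: G F D C

Derivation:
Walk down from root: G -> F -> D -> C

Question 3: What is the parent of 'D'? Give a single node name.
Scan adjacency: D appears as child of F

Answer: F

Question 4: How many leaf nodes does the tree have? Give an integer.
Leaves (nodes with no children): A, B, C, E, H

Answer: 5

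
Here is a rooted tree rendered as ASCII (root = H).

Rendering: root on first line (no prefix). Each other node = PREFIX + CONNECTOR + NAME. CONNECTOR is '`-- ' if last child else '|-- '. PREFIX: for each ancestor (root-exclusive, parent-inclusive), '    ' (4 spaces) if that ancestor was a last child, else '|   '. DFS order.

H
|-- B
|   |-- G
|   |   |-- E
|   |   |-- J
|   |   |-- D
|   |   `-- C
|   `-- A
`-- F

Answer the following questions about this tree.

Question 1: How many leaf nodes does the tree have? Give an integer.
Answer: 6

Derivation:
Leaves (nodes with no children): A, C, D, E, F, J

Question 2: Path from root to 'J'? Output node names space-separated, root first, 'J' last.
Answer: H B G J

Derivation:
Walk down from root: H -> B -> G -> J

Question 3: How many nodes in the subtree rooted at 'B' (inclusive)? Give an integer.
Answer: 7

Derivation:
Subtree rooted at B contains: A, B, C, D, E, G, J
Count = 7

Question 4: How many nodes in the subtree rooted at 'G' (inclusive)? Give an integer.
Answer: 5

Derivation:
Subtree rooted at G contains: C, D, E, G, J
Count = 5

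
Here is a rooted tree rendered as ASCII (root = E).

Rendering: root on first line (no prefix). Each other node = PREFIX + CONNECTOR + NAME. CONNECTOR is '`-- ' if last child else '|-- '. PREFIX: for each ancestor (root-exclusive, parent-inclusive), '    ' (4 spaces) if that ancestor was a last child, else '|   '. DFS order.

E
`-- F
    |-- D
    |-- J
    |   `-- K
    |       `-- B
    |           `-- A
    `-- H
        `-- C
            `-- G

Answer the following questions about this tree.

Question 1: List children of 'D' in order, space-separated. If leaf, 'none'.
Answer: none

Derivation:
Node D's children (from adjacency): (leaf)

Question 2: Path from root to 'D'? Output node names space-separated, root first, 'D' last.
Walk down from root: E -> F -> D

Answer: E F D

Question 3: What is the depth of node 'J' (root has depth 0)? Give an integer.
Path from root to J: E -> F -> J
Depth = number of edges = 2

Answer: 2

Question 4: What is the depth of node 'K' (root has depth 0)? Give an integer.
Path from root to K: E -> F -> J -> K
Depth = number of edges = 3

Answer: 3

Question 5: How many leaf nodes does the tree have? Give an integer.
Answer: 3

Derivation:
Leaves (nodes with no children): A, D, G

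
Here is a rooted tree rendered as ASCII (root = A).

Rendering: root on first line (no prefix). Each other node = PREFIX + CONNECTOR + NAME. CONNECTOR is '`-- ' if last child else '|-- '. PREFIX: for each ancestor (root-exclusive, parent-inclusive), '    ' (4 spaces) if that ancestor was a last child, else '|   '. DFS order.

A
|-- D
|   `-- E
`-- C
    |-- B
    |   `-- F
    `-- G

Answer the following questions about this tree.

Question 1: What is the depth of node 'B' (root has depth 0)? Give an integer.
Path from root to B: A -> C -> B
Depth = number of edges = 2

Answer: 2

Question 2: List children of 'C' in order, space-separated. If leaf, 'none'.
Answer: B G

Derivation:
Node C's children (from adjacency): B, G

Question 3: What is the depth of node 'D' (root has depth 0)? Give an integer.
Path from root to D: A -> D
Depth = number of edges = 1

Answer: 1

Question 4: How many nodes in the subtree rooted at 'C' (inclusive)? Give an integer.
Subtree rooted at C contains: B, C, F, G
Count = 4

Answer: 4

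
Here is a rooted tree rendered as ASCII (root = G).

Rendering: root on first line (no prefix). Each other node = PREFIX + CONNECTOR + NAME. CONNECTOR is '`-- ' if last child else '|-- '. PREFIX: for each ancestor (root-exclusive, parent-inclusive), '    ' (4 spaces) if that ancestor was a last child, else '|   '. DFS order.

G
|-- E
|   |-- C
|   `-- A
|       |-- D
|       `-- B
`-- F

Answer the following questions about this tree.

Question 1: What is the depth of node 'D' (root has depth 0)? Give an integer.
Path from root to D: G -> E -> A -> D
Depth = number of edges = 3

Answer: 3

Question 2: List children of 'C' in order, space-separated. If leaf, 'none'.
Answer: none

Derivation:
Node C's children (from adjacency): (leaf)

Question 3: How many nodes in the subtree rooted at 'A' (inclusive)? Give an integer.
Answer: 3

Derivation:
Subtree rooted at A contains: A, B, D
Count = 3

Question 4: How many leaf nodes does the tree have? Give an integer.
Answer: 4

Derivation:
Leaves (nodes with no children): B, C, D, F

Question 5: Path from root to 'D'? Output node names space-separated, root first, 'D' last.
Answer: G E A D

Derivation:
Walk down from root: G -> E -> A -> D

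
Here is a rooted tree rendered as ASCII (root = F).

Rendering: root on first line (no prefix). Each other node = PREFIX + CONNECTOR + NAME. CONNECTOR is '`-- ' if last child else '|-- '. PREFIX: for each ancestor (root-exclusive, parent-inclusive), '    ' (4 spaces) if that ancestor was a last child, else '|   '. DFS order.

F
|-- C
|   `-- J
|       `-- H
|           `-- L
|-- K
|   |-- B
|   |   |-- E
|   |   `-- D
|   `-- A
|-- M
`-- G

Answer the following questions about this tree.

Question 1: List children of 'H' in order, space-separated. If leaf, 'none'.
Answer: L

Derivation:
Node H's children (from adjacency): L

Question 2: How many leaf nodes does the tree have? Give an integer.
Answer: 6

Derivation:
Leaves (nodes with no children): A, D, E, G, L, M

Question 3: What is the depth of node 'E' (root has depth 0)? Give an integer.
Path from root to E: F -> K -> B -> E
Depth = number of edges = 3

Answer: 3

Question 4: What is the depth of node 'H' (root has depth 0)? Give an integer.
Path from root to H: F -> C -> J -> H
Depth = number of edges = 3

Answer: 3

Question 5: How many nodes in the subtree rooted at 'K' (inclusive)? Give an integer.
Answer: 5

Derivation:
Subtree rooted at K contains: A, B, D, E, K
Count = 5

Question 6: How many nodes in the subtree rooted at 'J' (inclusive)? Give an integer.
Subtree rooted at J contains: H, J, L
Count = 3

Answer: 3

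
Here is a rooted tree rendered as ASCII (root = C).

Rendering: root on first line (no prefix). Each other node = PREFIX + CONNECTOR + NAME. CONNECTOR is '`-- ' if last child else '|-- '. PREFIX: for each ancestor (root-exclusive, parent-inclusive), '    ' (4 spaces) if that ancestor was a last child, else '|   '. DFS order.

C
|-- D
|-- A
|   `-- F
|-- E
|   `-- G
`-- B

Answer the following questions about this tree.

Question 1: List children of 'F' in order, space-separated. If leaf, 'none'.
Node F's children (from adjacency): (leaf)

Answer: none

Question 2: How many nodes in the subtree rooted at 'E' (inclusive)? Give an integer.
Subtree rooted at E contains: E, G
Count = 2

Answer: 2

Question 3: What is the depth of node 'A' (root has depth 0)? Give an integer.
Answer: 1

Derivation:
Path from root to A: C -> A
Depth = number of edges = 1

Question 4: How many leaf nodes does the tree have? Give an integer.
Leaves (nodes with no children): B, D, F, G

Answer: 4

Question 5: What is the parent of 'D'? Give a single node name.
Answer: C

Derivation:
Scan adjacency: D appears as child of C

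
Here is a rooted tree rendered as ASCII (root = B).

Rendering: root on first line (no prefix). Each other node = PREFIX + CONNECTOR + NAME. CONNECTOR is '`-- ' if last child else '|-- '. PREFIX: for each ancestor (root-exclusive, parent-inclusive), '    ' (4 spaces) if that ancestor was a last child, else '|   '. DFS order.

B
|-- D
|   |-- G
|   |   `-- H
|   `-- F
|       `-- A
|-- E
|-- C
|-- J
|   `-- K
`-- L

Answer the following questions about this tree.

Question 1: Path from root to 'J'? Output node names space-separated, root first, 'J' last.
Answer: B J

Derivation:
Walk down from root: B -> J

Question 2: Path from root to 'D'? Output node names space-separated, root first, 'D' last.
Walk down from root: B -> D

Answer: B D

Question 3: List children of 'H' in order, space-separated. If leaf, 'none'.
Answer: none

Derivation:
Node H's children (from adjacency): (leaf)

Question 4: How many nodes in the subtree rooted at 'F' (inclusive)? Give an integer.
Subtree rooted at F contains: A, F
Count = 2

Answer: 2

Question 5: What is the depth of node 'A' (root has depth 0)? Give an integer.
Answer: 3

Derivation:
Path from root to A: B -> D -> F -> A
Depth = number of edges = 3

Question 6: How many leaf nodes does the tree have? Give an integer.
Answer: 6

Derivation:
Leaves (nodes with no children): A, C, E, H, K, L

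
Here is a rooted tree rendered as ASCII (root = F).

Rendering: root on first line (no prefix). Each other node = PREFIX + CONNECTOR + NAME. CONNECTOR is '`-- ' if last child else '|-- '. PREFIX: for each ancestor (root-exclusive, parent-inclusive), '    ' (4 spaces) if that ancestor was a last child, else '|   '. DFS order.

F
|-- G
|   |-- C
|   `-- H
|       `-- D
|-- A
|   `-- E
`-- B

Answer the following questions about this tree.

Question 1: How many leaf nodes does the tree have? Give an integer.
Answer: 4

Derivation:
Leaves (nodes with no children): B, C, D, E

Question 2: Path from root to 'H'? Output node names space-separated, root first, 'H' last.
Answer: F G H

Derivation:
Walk down from root: F -> G -> H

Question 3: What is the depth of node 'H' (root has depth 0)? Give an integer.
Path from root to H: F -> G -> H
Depth = number of edges = 2

Answer: 2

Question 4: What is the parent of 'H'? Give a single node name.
Scan adjacency: H appears as child of G

Answer: G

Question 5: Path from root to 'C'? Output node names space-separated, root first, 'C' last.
Walk down from root: F -> G -> C

Answer: F G C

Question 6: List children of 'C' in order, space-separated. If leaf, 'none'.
Node C's children (from adjacency): (leaf)

Answer: none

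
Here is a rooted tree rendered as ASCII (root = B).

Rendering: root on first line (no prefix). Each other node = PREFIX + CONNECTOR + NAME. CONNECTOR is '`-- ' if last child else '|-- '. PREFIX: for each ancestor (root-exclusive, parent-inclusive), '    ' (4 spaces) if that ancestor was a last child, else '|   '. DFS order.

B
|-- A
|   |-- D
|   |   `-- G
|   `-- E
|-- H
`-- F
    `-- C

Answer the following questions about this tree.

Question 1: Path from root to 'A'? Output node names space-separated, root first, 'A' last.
Answer: B A

Derivation:
Walk down from root: B -> A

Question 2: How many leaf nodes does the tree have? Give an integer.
Answer: 4

Derivation:
Leaves (nodes with no children): C, E, G, H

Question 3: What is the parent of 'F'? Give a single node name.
Answer: B

Derivation:
Scan adjacency: F appears as child of B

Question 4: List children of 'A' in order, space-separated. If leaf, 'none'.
Answer: D E

Derivation:
Node A's children (from adjacency): D, E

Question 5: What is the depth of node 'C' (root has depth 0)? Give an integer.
Path from root to C: B -> F -> C
Depth = number of edges = 2

Answer: 2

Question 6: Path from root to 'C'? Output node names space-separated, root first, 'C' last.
Walk down from root: B -> F -> C

Answer: B F C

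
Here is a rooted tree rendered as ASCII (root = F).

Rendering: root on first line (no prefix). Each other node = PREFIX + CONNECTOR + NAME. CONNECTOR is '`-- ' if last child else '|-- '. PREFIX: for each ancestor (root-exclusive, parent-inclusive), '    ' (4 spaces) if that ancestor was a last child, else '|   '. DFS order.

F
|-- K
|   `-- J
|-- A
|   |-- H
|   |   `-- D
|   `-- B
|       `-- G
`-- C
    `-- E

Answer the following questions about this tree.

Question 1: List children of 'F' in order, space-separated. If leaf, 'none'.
Answer: K A C

Derivation:
Node F's children (from adjacency): K, A, C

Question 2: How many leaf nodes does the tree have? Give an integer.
Leaves (nodes with no children): D, E, G, J

Answer: 4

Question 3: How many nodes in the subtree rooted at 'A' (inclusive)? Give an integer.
Answer: 5

Derivation:
Subtree rooted at A contains: A, B, D, G, H
Count = 5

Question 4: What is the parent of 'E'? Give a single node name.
Scan adjacency: E appears as child of C

Answer: C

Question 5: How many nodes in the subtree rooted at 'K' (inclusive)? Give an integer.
Answer: 2

Derivation:
Subtree rooted at K contains: J, K
Count = 2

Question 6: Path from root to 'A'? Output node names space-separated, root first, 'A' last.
Answer: F A

Derivation:
Walk down from root: F -> A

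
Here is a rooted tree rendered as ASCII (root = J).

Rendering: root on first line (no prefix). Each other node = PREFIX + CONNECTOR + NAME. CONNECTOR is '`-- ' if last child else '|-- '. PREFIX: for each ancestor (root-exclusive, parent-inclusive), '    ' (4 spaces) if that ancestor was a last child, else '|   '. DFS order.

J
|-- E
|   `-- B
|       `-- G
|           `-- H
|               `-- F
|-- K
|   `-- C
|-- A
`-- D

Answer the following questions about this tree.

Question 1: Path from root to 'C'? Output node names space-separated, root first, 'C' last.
Walk down from root: J -> K -> C

Answer: J K C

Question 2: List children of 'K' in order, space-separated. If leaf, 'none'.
Node K's children (from adjacency): C

Answer: C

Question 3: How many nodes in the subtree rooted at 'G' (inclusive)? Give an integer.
Answer: 3

Derivation:
Subtree rooted at G contains: F, G, H
Count = 3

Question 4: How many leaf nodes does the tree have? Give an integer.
Answer: 4

Derivation:
Leaves (nodes with no children): A, C, D, F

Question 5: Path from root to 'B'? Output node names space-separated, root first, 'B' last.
Walk down from root: J -> E -> B

Answer: J E B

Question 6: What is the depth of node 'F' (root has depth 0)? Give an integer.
Path from root to F: J -> E -> B -> G -> H -> F
Depth = number of edges = 5

Answer: 5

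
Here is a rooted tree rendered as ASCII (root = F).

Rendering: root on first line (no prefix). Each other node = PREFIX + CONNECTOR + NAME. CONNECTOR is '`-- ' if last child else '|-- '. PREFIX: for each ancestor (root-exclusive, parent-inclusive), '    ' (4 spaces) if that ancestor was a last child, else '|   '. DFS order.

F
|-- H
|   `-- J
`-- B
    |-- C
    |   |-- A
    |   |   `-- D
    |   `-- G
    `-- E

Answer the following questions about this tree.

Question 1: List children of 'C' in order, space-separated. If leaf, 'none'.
Node C's children (from adjacency): A, G

Answer: A G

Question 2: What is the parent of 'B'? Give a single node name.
Scan adjacency: B appears as child of F

Answer: F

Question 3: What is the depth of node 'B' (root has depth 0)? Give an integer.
Path from root to B: F -> B
Depth = number of edges = 1

Answer: 1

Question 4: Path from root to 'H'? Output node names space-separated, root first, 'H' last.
Walk down from root: F -> H

Answer: F H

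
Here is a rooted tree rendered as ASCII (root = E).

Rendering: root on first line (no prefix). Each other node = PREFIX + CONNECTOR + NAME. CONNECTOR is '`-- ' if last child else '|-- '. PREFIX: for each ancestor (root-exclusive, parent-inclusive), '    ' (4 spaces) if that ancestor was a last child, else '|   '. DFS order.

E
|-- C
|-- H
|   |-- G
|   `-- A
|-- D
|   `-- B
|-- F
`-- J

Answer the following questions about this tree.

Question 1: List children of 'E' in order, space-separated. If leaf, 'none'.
Node E's children (from adjacency): C, H, D, F, J

Answer: C H D F J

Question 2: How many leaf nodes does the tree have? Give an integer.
Leaves (nodes with no children): A, B, C, F, G, J

Answer: 6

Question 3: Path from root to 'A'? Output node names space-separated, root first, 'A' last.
Walk down from root: E -> H -> A

Answer: E H A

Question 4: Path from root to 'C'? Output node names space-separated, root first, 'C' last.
Answer: E C

Derivation:
Walk down from root: E -> C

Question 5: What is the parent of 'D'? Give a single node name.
Scan adjacency: D appears as child of E

Answer: E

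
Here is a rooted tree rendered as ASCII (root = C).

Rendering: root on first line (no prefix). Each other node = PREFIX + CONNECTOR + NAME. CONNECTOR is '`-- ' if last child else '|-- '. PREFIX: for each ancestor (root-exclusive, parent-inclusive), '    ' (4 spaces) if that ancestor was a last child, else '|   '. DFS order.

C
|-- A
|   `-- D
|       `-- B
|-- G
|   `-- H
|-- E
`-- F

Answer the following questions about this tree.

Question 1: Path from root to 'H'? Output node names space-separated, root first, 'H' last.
Answer: C G H

Derivation:
Walk down from root: C -> G -> H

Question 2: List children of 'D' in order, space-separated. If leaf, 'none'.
Answer: B

Derivation:
Node D's children (from adjacency): B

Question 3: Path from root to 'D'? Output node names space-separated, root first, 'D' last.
Walk down from root: C -> A -> D

Answer: C A D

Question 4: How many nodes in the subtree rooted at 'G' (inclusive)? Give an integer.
Answer: 2

Derivation:
Subtree rooted at G contains: G, H
Count = 2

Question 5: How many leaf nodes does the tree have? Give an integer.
Answer: 4

Derivation:
Leaves (nodes with no children): B, E, F, H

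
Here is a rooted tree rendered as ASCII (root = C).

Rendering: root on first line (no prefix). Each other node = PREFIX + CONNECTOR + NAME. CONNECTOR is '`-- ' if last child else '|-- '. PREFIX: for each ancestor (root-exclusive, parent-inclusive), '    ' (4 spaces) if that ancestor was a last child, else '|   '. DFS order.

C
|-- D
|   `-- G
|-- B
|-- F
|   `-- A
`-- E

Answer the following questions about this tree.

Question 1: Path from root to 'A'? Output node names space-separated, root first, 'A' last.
Walk down from root: C -> F -> A

Answer: C F A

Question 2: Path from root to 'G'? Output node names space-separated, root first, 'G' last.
Answer: C D G

Derivation:
Walk down from root: C -> D -> G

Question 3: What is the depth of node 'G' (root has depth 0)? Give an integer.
Path from root to G: C -> D -> G
Depth = number of edges = 2

Answer: 2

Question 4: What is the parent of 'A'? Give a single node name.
Scan adjacency: A appears as child of F

Answer: F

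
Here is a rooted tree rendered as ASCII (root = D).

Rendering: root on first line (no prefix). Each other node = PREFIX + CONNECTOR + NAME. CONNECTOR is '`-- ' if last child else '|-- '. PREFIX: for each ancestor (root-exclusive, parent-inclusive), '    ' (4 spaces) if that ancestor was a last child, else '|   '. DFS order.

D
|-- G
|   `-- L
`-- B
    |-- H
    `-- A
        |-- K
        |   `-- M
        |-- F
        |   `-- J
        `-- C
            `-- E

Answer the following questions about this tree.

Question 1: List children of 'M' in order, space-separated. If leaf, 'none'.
Answer: none

Derivation:
Node M's children (from adjacency): (leaf)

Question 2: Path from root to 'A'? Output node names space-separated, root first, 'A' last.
Walk down from root: D -> B -> A

Answer: D B A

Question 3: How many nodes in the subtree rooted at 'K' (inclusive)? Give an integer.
Answer: 2

Derivation:
Subtree rooted at K contains: K, M
Count = 2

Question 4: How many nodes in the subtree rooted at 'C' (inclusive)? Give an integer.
Subtree rooted at C contains: C, E
Count = 2

Answer: 2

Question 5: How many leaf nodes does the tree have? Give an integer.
Leaves (nodes with no children): E, H, J, L, M

Answer: 5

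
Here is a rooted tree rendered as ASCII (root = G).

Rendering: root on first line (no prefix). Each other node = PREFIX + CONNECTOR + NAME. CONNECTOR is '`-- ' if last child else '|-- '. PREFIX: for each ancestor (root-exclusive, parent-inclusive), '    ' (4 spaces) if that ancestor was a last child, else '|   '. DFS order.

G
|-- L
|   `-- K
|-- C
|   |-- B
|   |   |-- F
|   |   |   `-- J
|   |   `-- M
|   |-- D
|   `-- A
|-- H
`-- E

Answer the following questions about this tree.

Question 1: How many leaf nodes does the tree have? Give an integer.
Answer: 7

Derivation:
Leaves (nodes with no children): A, D, E, H, J, K, M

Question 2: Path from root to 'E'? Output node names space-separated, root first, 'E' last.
Answer: G E

Derivation:
Walk down from root: G -> E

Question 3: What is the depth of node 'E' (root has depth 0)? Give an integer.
Answer: 1

Derivation:
Path from root to E: G -> E
Depth = number of edges = 1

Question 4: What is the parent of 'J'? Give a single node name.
Scan adjacency: J appears as child of F

Answer: F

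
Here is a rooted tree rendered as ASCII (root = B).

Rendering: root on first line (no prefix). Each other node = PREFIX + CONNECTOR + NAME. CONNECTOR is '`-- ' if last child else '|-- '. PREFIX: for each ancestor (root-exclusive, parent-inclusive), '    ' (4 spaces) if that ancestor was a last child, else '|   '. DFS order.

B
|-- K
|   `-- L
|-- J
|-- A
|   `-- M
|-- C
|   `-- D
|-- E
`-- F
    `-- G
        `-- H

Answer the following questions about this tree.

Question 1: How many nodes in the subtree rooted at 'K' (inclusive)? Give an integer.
Subtree rooted at K contains: K, L
Count = 2

Answer: 2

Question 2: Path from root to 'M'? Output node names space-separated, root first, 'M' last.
Walk down from root: B -> A -> M

Answer: B A M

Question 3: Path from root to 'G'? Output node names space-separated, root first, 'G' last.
Walk down from root: B -> F -> G

Answer: B F G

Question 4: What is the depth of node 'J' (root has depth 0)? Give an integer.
Answer: 1

Derivation:
Path from root to J: B -> J
Depth = number of edges = 1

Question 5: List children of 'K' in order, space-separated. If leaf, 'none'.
Node K's children (from adjacency): L

Answer: L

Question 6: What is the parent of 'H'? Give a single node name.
Answer: G

Derivation:
Scan adjacency: H appears as child of G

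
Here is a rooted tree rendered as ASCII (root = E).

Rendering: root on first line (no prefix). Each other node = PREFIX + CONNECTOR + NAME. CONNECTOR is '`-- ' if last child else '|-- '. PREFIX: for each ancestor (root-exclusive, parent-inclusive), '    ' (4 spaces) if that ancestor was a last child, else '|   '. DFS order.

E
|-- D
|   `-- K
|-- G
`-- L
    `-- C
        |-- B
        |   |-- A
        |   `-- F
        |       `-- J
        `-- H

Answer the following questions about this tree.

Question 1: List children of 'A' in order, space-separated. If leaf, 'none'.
Answer: none

Derivation:
Node A's children (from adjacency): (leaf)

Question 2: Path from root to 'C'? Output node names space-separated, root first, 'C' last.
Answer: E L C

Derivation:
Walk down from root: E -> L -> C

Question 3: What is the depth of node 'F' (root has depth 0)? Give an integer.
Answer: 4

Derivation:
Path from root to F: E -> L -> C -> B -> F
Depth = number of edges = 4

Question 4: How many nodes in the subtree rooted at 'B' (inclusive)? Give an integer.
Subtree rooted at B contains: A, B, F, J
Count = 4

Answer: 4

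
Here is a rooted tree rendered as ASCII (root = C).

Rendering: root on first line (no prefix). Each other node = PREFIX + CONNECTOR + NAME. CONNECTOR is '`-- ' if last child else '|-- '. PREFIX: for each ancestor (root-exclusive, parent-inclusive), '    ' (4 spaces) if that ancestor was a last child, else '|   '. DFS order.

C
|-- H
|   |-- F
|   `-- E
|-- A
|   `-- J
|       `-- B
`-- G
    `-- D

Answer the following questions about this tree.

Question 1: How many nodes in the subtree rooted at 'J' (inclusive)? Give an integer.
Subtree rooted at J contains: B, J
Count = 2

Answer: 2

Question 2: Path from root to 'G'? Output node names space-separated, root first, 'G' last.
Walk down from root: C -> G

Answer: C G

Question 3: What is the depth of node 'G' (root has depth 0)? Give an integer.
Path from root to G: C -> G
Depth = number of edges = 1

Answer: 1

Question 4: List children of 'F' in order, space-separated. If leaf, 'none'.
Node F's children (from adjacency): (leaf)

Answer: none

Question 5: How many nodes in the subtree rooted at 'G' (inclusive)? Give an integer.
Answer: 2

Derivation:
Subtree rooted at G contains: D, G
Count = 2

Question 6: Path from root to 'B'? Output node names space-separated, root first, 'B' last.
Answer: C A J B

Derivation:
Walk down from root: C -> A -> J -> B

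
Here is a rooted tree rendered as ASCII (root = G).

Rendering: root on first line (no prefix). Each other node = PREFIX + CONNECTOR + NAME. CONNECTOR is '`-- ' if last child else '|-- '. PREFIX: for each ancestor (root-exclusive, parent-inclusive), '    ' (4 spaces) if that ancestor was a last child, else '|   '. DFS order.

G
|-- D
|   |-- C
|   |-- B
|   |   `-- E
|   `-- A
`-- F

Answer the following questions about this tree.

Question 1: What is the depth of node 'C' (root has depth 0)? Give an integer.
Answer: 2

Derivation:
Path from root to C: G -> D -> C
Depth = number of edges = 2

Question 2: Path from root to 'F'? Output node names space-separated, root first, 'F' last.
Walk down from root: G -> F

Answer: G F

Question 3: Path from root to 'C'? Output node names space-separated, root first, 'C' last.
Answer: G D C

Derivation:
Walk down from root: G -> D -> C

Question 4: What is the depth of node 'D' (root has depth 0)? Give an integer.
Answer: 1

Derivation:
Path from root to D: G -> D
Depth = number of edges = 1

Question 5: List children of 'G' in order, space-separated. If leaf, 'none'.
Node G's children (from adjacency): D, F

Answer: D F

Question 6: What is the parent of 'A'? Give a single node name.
Answer: D

Derivation:
Scan adjacency: A appears as child of D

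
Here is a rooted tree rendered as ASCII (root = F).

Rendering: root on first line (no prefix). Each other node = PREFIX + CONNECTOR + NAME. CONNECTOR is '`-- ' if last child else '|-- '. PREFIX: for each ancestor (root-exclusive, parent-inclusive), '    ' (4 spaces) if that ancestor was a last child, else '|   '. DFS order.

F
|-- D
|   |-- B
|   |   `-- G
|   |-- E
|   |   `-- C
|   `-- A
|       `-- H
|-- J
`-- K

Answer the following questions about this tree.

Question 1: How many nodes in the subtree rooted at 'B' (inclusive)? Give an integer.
Answer: 2

Derivation:
Subtree rooted at B contains: B, G
Count = 2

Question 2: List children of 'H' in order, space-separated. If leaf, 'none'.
Answer: none

Derivation:
Node H's children (from adjacency): (leaf)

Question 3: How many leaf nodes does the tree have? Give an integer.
Answer: 5

Derivation:
Leaves (nodes with no children): C, G, H, J, K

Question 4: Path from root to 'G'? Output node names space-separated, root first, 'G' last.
Answer: F D B G

Derivation:
Walk down from root: F -> D -> B -> G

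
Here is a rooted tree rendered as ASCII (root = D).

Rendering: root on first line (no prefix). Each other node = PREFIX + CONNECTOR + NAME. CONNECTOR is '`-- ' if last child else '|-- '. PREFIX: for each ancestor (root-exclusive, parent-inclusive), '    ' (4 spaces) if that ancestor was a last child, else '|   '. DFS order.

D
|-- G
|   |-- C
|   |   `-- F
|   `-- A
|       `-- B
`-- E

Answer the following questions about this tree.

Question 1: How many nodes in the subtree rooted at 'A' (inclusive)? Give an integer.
Answer: 2

Derivation:
Subtree rooted at A contains: A, B
Count = 2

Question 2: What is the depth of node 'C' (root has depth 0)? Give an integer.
Path from root to C: D -> G -> C
Depth = number of edges = 2

Answer: 2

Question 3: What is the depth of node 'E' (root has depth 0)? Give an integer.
Answer: 1

Derivation:
Path from root to E: D -> E
Depth = number of edges = 1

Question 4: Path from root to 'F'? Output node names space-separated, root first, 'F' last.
Walk down from root: D -> G -> C -> F

Answer: D G C F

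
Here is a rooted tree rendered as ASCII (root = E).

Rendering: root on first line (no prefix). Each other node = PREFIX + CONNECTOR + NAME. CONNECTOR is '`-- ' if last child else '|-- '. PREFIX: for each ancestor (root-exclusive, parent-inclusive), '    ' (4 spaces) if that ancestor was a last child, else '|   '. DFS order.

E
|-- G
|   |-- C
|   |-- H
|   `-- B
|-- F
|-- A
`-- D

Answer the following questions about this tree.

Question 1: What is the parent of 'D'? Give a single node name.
Scan adjacency: D appears as child of E

Answer: E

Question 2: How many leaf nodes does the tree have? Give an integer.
Answer: 6

Derivation:
Leaves (nodes with no children): A, B, C, D, F, H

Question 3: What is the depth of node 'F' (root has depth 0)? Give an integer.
Path from root to F: E -> F
Depth = number of edges = 1

Answer: 1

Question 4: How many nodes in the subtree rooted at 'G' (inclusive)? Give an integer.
Subtree rooted at G contains: B, C, G, H
Count = 4

Answer: 4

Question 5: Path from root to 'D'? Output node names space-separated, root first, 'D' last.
Answer: E D

Derivation:
Walk down from root: E -> D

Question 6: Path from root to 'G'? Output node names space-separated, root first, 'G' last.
Answer: E G

Derivation:
Walk down from root: E -> G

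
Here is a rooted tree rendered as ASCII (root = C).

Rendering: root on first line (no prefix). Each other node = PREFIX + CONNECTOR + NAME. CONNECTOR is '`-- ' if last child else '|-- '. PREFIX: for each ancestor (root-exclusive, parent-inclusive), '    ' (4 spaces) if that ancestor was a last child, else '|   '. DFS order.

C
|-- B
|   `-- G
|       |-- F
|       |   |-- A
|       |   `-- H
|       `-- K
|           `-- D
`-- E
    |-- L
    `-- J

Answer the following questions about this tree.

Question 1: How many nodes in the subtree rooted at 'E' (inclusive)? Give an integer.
Subtree rooted at E contains: E, J, L
Count = 3

Answer: 3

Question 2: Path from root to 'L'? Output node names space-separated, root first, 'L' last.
Answer: C E L

Derivation:
Walk down from root: C -> E -> L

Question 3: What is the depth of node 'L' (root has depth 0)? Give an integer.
Answer: 2

Derivation:
Path from root to L: C -> E -> L
Depth = number of edges = 2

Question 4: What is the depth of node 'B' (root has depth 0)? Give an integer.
Path from root to B: C -> B
Depth = number of edges = 1

Answer: 1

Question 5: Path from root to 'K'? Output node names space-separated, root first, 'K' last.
Answer: C B G K

Derivation:
Walk down from root: C -> B -> G -> K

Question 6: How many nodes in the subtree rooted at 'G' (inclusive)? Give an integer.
Answer: 6

Derivation:
Subtree rooted at G contains: A, D, F, G, H, K
Count = 6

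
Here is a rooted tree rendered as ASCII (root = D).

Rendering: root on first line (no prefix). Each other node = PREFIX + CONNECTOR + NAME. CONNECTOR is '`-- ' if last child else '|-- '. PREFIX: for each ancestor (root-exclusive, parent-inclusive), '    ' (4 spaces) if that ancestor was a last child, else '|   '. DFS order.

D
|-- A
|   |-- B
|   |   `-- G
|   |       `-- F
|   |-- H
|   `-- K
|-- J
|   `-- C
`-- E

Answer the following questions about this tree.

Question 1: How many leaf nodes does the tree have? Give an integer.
Leaves (nodes with no children): C, E, F, H, K

Answer: 5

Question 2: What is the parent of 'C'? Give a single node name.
Answer: J

Derivation:
Scan adjacency: C appears as child of J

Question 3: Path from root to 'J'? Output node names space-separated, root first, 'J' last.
Walk down from root: D -> J

Answer: D J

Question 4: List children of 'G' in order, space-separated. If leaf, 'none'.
Answer: F

Derivation:
Node G's children (from adjacency): F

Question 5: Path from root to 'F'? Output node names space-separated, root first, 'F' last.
Walk down from root: D -> A -> B -> G -> F

Answer: D A B G F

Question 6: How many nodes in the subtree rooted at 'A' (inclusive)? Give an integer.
Subtree rooted at A contains: A, B, F, G, H, K
Count = 6

Answer: 6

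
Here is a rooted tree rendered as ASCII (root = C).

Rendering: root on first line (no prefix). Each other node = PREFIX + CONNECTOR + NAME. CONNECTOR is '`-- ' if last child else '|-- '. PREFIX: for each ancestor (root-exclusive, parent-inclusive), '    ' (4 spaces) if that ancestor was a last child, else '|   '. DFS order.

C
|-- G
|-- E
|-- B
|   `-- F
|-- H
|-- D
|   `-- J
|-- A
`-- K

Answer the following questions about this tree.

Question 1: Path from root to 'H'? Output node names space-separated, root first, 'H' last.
Answer: C H

Derivation:
Walk down from root: C -> H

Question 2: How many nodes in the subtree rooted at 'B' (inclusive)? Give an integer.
Subtree rooted at B contains: B, F
Count = 2

Answer: 2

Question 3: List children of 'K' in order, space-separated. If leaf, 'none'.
Answer: none

Derivation:
Node K's children (from adjacency): (leaf)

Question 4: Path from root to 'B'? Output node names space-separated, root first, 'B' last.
Answer: C B

Derivation:
Walk down from root: C -> B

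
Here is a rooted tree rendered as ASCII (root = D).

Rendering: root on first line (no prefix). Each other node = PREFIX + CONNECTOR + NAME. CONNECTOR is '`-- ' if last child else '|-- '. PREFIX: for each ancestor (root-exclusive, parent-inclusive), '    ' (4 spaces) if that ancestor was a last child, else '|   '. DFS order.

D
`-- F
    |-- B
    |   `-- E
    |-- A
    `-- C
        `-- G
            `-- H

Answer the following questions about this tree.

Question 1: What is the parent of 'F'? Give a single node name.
Scan adjacency: F appears as child of D

Answer: D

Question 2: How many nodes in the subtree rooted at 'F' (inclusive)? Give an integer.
Answer: 7

Derivation:
Subtree rooted at F contains: A, B, C, E, F, G, H
Count = 7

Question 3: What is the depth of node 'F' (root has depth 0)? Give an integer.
Answer: 1

Derivation:
Path from root to F: D -> F
Depth = number of edges = 1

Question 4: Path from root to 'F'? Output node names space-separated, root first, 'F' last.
Walk down from root: D -> F

Answer: D F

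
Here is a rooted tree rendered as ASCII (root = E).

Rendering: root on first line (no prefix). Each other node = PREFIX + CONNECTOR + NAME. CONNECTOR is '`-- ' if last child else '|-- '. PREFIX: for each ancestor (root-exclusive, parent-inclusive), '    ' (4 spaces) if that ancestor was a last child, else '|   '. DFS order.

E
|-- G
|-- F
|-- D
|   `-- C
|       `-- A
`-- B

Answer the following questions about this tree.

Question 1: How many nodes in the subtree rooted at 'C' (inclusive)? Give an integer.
Subtree rooted at C contains: A, C
Count = 2

Answer: 2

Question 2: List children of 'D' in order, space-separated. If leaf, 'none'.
Node D's children (from adjacency): C

Answer: C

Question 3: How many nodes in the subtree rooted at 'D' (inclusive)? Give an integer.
Subtree rooted at D contains: A, C, D
Count = 3

Answer: 3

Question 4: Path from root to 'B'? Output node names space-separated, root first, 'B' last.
Answer: E B

Derivation:
Walk down from root: E -> B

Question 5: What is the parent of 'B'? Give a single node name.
Scan adjacency: B appears as child of E

Answer: E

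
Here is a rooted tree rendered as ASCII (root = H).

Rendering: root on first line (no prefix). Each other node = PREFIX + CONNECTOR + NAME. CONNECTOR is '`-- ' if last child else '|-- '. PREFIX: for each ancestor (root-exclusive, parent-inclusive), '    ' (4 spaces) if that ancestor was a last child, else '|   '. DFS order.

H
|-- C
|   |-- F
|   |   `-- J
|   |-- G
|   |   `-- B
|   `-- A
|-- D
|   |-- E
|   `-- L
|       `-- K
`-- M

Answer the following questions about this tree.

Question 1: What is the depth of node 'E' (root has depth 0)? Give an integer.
Path from root to E: H -> D -> E
Depth = number of edges = 2

Answer: 2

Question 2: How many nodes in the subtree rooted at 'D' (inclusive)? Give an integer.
Answer: 4

Derivation:
Subtree rooted at D contains: D, E, K, L
Count = 4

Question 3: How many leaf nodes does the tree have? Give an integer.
Answer: 6

Derivation:
Leaves (nodes with no children): A, B, E, J, K, M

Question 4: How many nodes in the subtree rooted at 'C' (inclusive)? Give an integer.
Subtree rooted at C contains: A, B, C, F, G, J
Count = 6

Answer: 6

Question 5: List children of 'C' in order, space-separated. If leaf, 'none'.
Node C's children (from adjacency): F, G, A

Answer: F G A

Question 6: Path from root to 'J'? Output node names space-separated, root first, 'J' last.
Walk down from root: H -> C -> F -> J

Answer: H C F J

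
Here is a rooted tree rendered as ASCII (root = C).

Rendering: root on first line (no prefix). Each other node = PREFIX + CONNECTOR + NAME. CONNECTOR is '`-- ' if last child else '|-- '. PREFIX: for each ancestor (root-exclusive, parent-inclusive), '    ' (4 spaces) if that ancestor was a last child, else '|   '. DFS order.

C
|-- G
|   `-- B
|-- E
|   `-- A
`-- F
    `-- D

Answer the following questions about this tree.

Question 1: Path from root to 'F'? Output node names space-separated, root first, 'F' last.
Walk down from root: C -> F

Answer: C F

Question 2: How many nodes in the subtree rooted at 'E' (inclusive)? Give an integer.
Subtree rooted at E contains: A, E
Count = 2

Answer: 2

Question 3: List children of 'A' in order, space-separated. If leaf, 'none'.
Answer: none

Derivation:
Node A's children (from adjacency): (leaf)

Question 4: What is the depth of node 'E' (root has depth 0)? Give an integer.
Path from root to E: C -> E
Depth = number of edges = 1

Answer: 1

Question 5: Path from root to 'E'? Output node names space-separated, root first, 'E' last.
Answer: C E

Derivation:
Walk down from root: C -> E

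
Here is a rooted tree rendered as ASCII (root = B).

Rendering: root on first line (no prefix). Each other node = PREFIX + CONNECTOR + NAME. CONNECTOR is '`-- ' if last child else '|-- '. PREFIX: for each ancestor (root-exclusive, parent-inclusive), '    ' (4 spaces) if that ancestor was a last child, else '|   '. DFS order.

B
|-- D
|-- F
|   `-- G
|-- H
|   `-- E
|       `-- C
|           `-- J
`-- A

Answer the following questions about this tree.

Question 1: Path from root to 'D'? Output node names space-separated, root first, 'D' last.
Answer: B D

Derivation:
Walk down from root: B -> D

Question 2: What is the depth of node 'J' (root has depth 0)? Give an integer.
Answer: 4

Derivation:
Path from root to J: B -> H -> E -> C -> J
Depth = number of edges = 4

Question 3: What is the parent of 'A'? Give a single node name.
Answer: B

Derivation:
Scan adjacency: A appears as child of B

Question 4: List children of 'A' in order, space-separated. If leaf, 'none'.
Answer: none

Derivation:
Node A's children (from adjacency): (leaf)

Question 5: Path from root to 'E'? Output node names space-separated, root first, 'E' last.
Walk down from root: B -> H -> E

Answer: B H E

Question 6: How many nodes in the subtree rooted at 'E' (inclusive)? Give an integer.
Answer: 3

Derivation:
Subtree rooted at E contains: C, E, J
Count = 3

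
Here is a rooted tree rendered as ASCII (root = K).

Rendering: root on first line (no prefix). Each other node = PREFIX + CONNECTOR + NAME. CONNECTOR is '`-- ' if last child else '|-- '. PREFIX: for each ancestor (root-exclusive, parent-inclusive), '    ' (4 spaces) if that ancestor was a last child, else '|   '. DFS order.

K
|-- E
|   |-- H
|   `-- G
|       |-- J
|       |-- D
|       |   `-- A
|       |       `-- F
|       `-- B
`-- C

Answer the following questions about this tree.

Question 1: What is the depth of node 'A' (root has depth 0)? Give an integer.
Answer: 4

Derivation:
Path from root to A: K -> E -> G -> D -> A
Depth = number of edges = 4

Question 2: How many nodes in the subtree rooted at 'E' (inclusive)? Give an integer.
Subtree rooted at E contains: A, B, D, E, F, G, H, J
Count = 8

Answer: 8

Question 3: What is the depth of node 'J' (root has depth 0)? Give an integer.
Path from root to J: K -> E -> G -> J
Depth = number of edges = 3

Answer: 3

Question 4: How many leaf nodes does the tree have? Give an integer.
Leaves (nodes with no children): B, C, F, H, J

Answer: 5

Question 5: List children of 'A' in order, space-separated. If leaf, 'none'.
Answer: F

Derivation:
Node A's children (from adjacency): F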